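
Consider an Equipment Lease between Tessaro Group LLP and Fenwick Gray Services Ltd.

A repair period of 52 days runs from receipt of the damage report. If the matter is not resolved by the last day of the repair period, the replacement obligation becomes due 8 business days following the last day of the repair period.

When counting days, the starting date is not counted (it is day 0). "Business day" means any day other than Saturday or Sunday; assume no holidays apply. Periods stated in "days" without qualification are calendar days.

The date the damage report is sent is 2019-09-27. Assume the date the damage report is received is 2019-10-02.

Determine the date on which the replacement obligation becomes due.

2019-12-04

The last day of the repair period: 52 calendar days after 2019-10-02 is 2019-11-23.
From Saturday, 2019-11-23, 8 business days (Nov 25, Nov 26, Nov 27, Nov 28, Nov 29, Dec 2, Dec 3, Dec 4, skipping weekends) brings us to Wednesday, 2019-12-04, which is the date on which the replacement obligation becomes due.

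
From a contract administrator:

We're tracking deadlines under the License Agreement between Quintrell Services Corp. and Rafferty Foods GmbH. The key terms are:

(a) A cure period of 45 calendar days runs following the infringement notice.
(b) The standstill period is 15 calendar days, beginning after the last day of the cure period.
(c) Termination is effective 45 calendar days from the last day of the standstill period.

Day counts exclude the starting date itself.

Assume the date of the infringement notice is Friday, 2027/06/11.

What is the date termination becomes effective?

2027/09/24

The last day of the cure period: 2027/06/11 + 45 days = 2027/07/26.
Adding 15 calendar days to 2027/07/26 gives 2027/08/10, which is the last day of the standstill period.
Adding 45 calendar days to 2027/08/10 gives 2027/09/24, which is the date termination becomes effective.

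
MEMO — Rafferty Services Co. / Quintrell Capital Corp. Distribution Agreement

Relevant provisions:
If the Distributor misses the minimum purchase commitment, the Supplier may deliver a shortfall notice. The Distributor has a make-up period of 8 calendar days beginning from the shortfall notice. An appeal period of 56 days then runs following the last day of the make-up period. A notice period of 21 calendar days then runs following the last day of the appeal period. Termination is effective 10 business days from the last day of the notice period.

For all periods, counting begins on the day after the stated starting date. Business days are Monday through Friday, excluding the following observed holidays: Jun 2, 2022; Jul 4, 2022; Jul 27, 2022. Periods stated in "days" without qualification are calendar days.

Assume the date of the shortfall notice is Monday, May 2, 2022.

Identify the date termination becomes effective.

Aug 10, 2022

Adding 8 calendar days to May 2, 2022 gives May 10, 2022, which is the last day of the make-up period.
The last day of the appeal period: May 10, 2022 + 56 days = Jul 5, 2022.
The last day of the notice period: Jul 5, 2022 + 21 days = Jul 26, 2022.
From Tuesday, Jul 26, 2022, 10 business days (Jul 28, Jul 29, Aug 1, Aug 2, Aug 3, Aug 4, Aug 5, Aug 8, Aug 9, Aug 10, skipping weekends and the listed holiday on Jul 27) brings us to Wednesday, Aug 10, 2022, which is the date termination becomes effective.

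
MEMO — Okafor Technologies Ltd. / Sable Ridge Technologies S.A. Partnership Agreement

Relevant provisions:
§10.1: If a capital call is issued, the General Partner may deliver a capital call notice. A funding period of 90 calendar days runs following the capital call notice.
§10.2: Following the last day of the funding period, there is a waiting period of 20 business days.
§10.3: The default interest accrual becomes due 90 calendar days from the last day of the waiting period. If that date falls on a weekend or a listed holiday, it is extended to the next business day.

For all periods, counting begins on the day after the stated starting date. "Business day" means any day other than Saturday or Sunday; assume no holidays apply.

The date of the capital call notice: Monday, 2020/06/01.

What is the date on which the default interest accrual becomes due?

The last day of the funding period: 2020/06/01 + 90 days = 2020/08/30.
The last day of the waiting period: counting 20 business days from Sunday, 2020/08/30 (Aug 31, Sep 1, Sep 2, Sep 3, …, Sep 23, Sep 24, Sep 25, skipping weekends) reaches Friday, 2020/09/25.
The date on which the default interest accrual becomes due: 2020/09/25 + 90 days = 2020/12/24. 2020/12/24 is a Thursday, so no roll-forward applies.

2020/12/24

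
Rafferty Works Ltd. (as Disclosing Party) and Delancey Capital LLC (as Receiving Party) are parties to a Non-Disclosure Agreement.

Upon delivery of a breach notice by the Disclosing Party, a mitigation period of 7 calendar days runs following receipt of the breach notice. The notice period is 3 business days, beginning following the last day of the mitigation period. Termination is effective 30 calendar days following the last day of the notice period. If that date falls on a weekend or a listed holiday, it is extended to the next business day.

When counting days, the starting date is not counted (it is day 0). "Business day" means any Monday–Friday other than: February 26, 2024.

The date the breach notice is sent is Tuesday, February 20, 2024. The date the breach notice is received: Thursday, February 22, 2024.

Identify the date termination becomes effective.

The last day of the mitigation period: 7 calendar days after February 22, 2024 is February 29, 2024.
From Thursday, February 29, 2024, 3 business days (Mar 1, Mar 4, Mar 5, skipping weekends) brings us to Tuesday, March 5, 2024, which is the last day of the notice period.
The date termination becomes effective: March 5, 2024 + 30 days = April 4, 2024. April 4, 2024 is a Thursday and is not a listed holiday, so no roll-forward applies.

April 4, 2024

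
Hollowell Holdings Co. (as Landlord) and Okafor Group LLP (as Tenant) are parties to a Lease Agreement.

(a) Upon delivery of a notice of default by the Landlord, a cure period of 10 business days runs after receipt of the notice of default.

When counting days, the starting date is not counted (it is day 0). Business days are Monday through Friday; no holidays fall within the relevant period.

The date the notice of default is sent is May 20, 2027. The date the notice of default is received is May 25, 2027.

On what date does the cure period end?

June 8, 2027

The last day of the cure period: counting 10 business days from Tuesday, May 25, 2027 (May 26, May 27, May 28, May 31, Jun 1, Jun 2, Jun 3, Jun 4, Jun 7, Jun 8, skipping weekends) reaches Tuesday, June 8, 2027.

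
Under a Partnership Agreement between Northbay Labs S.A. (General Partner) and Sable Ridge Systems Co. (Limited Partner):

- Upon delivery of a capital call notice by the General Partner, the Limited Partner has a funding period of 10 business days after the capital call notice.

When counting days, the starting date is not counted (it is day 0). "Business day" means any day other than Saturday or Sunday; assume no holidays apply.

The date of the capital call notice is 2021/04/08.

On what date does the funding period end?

2021/04/22

The last day of the funding period: counting 10 business days from Thursday, 2021/04/08 (Apr 9, Apr 12, Apr 13, Apr 14, Apr 15, Apr 16, Apr 19, Apr 20, Apr 21, Apr 22, skipping weekends) reaches Thursday, 2021/04/22.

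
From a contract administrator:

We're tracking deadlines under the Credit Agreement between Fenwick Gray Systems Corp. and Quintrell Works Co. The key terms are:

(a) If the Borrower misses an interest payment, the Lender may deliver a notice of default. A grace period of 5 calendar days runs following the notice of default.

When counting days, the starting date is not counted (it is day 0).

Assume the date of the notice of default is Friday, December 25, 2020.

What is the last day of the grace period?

December 30, 2020

The last day of the grace period: December 25, 2020 + 5 days = December 30, 2020.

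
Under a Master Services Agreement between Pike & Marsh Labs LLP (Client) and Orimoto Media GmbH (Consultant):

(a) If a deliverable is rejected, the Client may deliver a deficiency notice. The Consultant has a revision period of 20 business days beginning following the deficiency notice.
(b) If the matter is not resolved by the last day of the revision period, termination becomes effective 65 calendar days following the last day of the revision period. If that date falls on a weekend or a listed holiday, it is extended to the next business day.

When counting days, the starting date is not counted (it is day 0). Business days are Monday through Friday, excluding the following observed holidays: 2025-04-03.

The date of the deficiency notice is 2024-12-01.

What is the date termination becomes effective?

From Sunday, 2024-12-01, 20 business days (Dec 2, Dec 3, Dec 4, Dec 5, …, Dec 25, Dec 26, Dec 27, skipping weekends) brings us to Friday, 2024-12-27, which is the last day of the revision period.
The date termination becomes effective: 2024-12-27 + 65 days = 2025-03-02. That falls on a Sunday, so it rolls to the next business day, Monday, 2025-03-03.

2025-03-03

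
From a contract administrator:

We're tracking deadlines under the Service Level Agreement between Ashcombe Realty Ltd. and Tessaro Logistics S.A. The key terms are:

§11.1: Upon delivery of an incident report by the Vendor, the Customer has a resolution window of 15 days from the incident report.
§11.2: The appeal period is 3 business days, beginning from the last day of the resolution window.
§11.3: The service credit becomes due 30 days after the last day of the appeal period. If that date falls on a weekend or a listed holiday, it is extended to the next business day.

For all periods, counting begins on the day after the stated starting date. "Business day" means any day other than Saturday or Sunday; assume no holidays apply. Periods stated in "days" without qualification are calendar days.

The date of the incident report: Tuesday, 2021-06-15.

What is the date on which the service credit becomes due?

2021-08-04

The last day of the resolution window: 2021-06-15 + 15 days = 2021-06-30.
From Wednesday, 2021-06-30, 3 business days (Jul 1, Jul 2, Jul 5, skipping weekends) brings us to Monday, 2021-07-05, which is the last day of the appeal period.
The date on which the service credit becomes due: 30 calendar days after 2021-07-05 is 2021-08-04. 2021-08-04 is a Wednesday, so no roll-forward applies.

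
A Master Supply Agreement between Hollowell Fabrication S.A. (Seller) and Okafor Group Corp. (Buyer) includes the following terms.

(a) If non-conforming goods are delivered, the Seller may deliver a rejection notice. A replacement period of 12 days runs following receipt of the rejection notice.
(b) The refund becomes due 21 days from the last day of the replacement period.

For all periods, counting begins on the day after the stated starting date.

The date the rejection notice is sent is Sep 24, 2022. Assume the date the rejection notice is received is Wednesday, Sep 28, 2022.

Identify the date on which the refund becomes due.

Oct 31, 2022

The last day of the replacement period: Sep 28, 2022 + 12 days = Oct 10, 2022.
The date on which the refund becomes due: 21 calendar days after Oct 10, 2022 is Oct 31, 2022.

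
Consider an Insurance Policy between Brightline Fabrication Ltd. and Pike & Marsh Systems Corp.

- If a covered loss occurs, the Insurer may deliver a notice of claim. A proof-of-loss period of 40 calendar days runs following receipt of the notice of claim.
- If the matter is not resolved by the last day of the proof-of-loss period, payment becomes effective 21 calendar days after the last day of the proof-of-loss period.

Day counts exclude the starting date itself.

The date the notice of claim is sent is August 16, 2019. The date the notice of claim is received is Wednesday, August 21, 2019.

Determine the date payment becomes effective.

The last day of the proof-of-loss period: 40 calendar days after August 21, 2019 is September 30, 2019.
The date payment becomes effective: September 30, 2019 + 21 days = October 21, 2019.

October 21, 2019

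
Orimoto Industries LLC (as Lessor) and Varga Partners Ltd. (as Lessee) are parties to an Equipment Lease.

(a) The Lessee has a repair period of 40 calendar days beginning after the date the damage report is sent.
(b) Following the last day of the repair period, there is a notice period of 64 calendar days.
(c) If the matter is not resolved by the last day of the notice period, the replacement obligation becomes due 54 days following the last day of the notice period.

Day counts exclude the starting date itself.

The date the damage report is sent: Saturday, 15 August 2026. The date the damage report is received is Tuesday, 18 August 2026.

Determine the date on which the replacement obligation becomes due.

The last day of the repair period: 15 August 2026 + 40 days = 24 September 2026.
Adding 64 calendar days to 24 September 2026 gives 27 November 2026, which is the last day of the notice period.
Adding 54 calendar days to 27 November 2026 gives 20 January 2027, which is the date on which the replacement obligation becomes due.

20 January 2027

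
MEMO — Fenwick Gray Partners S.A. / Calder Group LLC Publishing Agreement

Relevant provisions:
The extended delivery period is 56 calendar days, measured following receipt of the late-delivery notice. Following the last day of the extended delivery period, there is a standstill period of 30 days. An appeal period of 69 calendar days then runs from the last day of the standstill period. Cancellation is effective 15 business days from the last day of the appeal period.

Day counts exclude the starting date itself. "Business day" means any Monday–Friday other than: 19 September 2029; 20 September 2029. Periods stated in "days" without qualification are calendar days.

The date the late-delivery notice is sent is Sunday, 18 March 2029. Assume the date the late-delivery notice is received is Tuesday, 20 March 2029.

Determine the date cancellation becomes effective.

Adding 56 calendar days to 20 March 2029 gives 15 May 2029, which is the last day of the extended delivery period.
The last day of the standstill period: 30 calendar days after 15 May 2029 is 14 June 2029.
The last day of the appeal period: 69 calendar days after 14 June 2029 is 22 August 2029.
The date cancellation becomes effective: 15 business days after Wednesday, 22 August 2029, skipping weekends — Aug 23, Aug 24, Aug 27, Aug 28, …, Sep 10, Sep 11, Sep 12 — lands on Wednesday, 12 September 2029.

12 September 2029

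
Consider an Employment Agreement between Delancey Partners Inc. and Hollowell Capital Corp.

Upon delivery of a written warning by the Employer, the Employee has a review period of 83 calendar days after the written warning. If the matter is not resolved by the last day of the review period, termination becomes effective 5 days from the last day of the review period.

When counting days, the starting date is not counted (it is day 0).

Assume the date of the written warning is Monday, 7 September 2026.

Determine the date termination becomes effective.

The last day of the review period: 7 September 2026 + 83 days = 29 November 2026.
The date termination becomes effective: 29 November 2026 + 5 days = 4 December 2026.

4 December 2026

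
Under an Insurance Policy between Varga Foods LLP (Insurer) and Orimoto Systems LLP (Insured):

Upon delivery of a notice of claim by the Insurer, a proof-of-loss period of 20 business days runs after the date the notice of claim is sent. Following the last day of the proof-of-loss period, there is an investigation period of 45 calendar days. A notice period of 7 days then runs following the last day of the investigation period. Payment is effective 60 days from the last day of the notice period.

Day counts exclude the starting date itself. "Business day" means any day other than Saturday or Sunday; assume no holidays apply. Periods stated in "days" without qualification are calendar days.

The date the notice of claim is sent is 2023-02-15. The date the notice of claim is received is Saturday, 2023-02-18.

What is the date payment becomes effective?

From Wednesday, 2023-02-15, 20 business days (Feb 16, Feb 17, Feb 20, Feb 21, …, Mar 13, Mar 14, Mar 15, skipping weekends) brings us to Wednesday, 2023-03-15, which is the last day of the proof-of-loss period.
The last day of the investigation period: 45 calendar days after 2023-03-15 is 2023-04-29.
The last day of the notice period: 2023-04-29 + 7 days = 2023-05-06.
The date payment becomes effective: 60 calendar days after 2023-05-06 is 2023-07-05.

2023-07-05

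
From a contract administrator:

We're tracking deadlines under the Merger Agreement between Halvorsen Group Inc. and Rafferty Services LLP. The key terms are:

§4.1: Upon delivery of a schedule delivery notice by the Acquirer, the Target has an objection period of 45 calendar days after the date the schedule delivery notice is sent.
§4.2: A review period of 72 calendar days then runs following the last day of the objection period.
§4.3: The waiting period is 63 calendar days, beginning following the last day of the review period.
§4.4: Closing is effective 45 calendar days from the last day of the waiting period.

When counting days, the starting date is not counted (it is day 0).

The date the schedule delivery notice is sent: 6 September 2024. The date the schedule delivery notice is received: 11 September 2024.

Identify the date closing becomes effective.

Adding 45 calendar days to 6 September 2024 gives 21 October 2024, which is the last day of the objection period.
Adding 72 calendar days to 21 October 2024 gives 1 January 2025, which is the last day of the review period.
Adding 63 calendar days to 1 January 2025 gives 5 March 2025, which is the last day of the waiting period.
The date closing becomes effective: 5 March 2025 + 45 days = 19 April 2025.

19 April 2025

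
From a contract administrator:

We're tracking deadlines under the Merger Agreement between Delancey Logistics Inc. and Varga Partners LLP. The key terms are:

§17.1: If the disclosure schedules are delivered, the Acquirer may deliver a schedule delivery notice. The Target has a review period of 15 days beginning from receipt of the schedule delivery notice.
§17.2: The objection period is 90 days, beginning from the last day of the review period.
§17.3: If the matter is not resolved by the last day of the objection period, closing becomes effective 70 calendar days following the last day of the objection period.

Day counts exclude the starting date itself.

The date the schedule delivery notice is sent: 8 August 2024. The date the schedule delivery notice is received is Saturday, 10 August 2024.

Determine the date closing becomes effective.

Adding 15 calendar days to 10 August 2024 gives 25 August 2024, which is the last day of the review period.
Adding 90 calendar days to 25 August 2024 gives 23 November 2024, which is the last day of the objection period.
The date closing becomes effective: 23 November 2024 + 70 days = 1 February 2025.

1 February 2025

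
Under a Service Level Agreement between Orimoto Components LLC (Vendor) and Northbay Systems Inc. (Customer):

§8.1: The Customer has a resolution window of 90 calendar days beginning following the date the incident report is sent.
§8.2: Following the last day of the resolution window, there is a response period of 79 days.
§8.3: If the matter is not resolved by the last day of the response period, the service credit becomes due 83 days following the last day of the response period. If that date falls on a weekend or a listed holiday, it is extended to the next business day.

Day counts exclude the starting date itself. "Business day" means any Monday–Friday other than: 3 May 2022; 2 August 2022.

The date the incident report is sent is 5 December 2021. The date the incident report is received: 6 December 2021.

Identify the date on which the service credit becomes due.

The last day of the resolution window: 5 December 2021 + 90 days = 5 March 2022.
Adding 79 calendar days to 5 March 2022 gives 23 May 2022, which is the last day of the response period.
Adding 83 calendar days to 23 May 2022 gives 14 August 2022, which is the date on which the service credit becomes due. That falls on a Sunday, so it rolls to the next business day, Monday, 15 August 2022.

15 August 2022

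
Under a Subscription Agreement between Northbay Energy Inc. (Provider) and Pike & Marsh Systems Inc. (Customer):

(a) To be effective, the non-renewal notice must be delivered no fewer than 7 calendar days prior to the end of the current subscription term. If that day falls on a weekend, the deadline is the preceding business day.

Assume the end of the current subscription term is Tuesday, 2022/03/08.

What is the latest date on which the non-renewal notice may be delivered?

2022/03/08 minus 7 days is 2022/03/01. That is a Tuesday, so no adjustment is needed.

2022/03/01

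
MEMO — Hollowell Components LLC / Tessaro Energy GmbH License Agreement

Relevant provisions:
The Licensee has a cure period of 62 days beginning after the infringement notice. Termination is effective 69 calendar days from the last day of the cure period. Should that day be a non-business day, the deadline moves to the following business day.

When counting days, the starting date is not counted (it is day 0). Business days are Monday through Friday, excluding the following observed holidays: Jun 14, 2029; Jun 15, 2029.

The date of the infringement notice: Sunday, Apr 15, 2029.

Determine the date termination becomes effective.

Adding 62 calendar days to Apr 15, 2029 gives Jun 16, 2029, which is the last day of the cure period.
The date termination becomes effective: 69 calendar days after Jun 16, 2029 is Aug 24, 2029. Aug 24, 2029 is a Friday and is not a listed holiday, so no roll-forward applies.

Aug 24, 2029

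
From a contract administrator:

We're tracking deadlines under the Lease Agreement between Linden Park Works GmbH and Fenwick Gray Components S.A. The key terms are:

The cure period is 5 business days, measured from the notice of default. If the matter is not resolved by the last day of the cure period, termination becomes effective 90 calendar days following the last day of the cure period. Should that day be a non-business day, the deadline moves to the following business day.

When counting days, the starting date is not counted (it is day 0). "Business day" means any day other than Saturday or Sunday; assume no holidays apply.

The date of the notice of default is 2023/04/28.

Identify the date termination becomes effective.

2023/08/03

The last day of the cure period: 5 business days after Friday, 2023/04/28, skipping weekends — May 1, May 2, May 3, May 4, May 5 — lands on Friday, 2023/05/05.
The date termination becomes effective: 90 calendar days after 2023/05/05 is 2023/08/03. 2023/08/03 is a Thursday, so no roll-forward applies.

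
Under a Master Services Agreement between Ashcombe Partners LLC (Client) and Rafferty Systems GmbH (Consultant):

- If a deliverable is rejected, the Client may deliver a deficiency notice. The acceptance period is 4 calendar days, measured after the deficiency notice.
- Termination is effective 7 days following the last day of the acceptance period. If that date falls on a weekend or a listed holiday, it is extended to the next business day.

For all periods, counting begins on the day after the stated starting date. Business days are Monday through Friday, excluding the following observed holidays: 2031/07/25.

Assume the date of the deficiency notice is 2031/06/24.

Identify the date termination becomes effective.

2031/07/07

The last day of the acceptance period: 4 calendar days after 2031/06/24 is 2031/06/28.
The date termination becomes effective: 2031/06/28 + 7 days = 2031/07/05. That falls on a Saturday, so it rolls to the next business day, Monday, 2031/07/07.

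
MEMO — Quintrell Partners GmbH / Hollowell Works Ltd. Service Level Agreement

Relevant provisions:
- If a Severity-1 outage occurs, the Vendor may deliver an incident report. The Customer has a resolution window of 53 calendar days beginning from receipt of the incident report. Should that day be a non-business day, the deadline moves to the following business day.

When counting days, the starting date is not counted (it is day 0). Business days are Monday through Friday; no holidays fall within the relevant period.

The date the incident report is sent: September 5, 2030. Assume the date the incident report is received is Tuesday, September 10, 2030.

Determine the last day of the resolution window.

November 4, 2030

The last day of the resolution window: September 10, 2030 + 53 days = November 2, 2030. That falls on a Saturday, so it rolls to the next business day, Monday, November 4, 2030.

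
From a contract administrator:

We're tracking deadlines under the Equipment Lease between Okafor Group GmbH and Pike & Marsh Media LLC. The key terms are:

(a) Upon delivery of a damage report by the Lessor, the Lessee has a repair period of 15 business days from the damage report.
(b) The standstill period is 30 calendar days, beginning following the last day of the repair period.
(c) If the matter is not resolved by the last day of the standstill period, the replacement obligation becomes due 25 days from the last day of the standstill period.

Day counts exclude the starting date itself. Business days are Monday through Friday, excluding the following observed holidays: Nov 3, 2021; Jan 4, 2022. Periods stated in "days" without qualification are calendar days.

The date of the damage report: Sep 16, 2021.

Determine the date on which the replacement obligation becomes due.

The last day of the repair period: 15 business days after Thursday, Sep 16, 2021, skipping weekends — Sep 17, Sep 20, Sep 21, Sep 22, …, Oct 5, Oct 6, Oct 7 — lands on Thursday, Oct 7, 2021.
The last day of the standstill period: 30 calendar days after Oct 7, 2021 is Nov 6, 2021.
The date on which the replacement obligation becomes due: 25 calendar days after Nov 6, 2021 is Dec 1, 2021.

Dec 1, 2021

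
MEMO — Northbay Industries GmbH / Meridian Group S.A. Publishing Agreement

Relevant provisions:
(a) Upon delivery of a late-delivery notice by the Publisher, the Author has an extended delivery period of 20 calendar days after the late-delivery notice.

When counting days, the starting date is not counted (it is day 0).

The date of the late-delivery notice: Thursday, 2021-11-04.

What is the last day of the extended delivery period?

2021-11-24

Adding 20 calendar days to 2021-11-04 gives 2021-11-24, which is the last day of the extended delivery period.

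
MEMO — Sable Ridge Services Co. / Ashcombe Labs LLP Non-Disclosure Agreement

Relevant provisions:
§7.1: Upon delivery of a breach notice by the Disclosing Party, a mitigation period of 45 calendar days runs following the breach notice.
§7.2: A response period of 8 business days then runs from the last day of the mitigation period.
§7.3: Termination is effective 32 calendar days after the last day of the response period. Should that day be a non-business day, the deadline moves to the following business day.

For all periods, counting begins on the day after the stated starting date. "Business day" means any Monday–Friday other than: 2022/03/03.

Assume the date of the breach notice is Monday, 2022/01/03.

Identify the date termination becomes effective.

The last day of the mitigation period: 2022/01/03 + 45 days = 2022/02/17.
The last day of the response period: 8 business days after Thursday, 2022/02/17, skipping weekends — Feb 18, Feb 21, Feb 22, Feb 23, Feb 24, Feb 25, Feb 28, Mar 1 — lands on Tuesday, 2022/03/01.
The date termination becomes effective: 32 calendar days after 2022/03/01 is 2022/04/02. That falls on a Saturday, so it rolls to the next business day, Monday, 2022/04/04.

2022/04/04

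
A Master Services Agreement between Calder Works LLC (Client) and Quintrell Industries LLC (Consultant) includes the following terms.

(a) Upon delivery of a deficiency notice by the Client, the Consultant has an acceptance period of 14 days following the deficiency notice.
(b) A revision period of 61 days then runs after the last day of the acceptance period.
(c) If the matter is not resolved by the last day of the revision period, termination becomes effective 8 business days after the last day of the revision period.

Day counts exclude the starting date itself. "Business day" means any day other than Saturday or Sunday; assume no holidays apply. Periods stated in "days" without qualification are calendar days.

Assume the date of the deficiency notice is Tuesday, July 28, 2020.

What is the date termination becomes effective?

The last day of the acceptance period: 14 calendar days after July 28, 2020 is August 11, 2020.
Adding 61 calendar days to August 11, 2020 gives October 11, 2020, which is the last day of the revision period.
The date termination becomes effective: counting 8 business days from Sunday, October 11, 2020 (Oct 12, Oct 13, Oct 14, Oct 15, Oct 16, Oct 19, Oct 20, Oct 21, skipping weekends) reaches Wednesday, October 21, 2020.

October 21, 2020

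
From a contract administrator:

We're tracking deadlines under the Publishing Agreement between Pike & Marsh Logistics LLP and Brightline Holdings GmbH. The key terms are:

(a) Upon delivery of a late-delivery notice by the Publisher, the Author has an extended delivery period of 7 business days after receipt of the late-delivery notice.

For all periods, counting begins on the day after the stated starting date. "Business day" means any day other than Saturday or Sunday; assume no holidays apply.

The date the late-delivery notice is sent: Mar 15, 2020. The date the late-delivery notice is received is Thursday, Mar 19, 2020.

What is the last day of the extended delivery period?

Mar 30, 2020

The last day of the extended delivery period: counting 7 business days from Thursday, Mar 19, 2020 (Mar 20, Mar 23, Mar 24, Mar 25, Mar 26, Mar 27, Mar 30, skipping weekends) reaches Monday, Mar 30, 2020.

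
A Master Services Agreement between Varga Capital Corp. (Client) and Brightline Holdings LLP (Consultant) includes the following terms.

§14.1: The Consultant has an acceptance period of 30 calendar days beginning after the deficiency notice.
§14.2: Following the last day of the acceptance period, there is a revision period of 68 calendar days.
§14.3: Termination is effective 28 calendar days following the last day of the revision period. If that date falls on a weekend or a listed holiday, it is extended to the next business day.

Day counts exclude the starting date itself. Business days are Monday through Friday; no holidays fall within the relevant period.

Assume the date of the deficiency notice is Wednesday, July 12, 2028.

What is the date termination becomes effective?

November 15, 2028

The last day of the acceptance period: July 12, 2028 + 30 days = August 11, 2028.
The last day of the revision period: August 11, 2028 + 68 days = October 18, 2028.
The date termination becomes effective: October 18, 2028 + 28 days = November 15, 2028. November 15, 2028 is a Wednesday, so no roll-forward applies.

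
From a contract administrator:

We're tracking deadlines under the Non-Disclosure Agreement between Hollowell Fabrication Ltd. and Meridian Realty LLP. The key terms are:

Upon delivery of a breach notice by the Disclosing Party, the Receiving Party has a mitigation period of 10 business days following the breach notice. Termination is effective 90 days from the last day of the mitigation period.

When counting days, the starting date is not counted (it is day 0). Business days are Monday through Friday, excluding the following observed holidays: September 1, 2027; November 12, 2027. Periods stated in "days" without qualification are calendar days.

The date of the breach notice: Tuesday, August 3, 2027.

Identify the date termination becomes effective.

The last day of the mitigation period: counting 10 business days from Tuesday, August 3, 2027 (Aug 4, Aug 5, Aug 6, Aug 9, Aug 10, Aug 11, Aug 12, Aug 13, Aug 16, Aug 17, skipping weekends) reaches Tuesday, August 17, 2027.
The date termination becomes effective: August 17, 2027 + 90 days = November 15, 2027.

November 15, 2027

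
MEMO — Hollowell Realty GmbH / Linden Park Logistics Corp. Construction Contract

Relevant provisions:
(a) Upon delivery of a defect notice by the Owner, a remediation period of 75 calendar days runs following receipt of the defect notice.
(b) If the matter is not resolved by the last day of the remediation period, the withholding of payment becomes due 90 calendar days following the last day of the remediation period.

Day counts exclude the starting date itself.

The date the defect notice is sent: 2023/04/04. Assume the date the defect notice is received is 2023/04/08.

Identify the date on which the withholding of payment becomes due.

The last day of the remediation period: 75 calendar days after 2023/04/08 is 2023/06/22.
The date on which the withholding of payment becomes due: 2023/06/22 + 90 days = 2023/09/20.

2023/09/20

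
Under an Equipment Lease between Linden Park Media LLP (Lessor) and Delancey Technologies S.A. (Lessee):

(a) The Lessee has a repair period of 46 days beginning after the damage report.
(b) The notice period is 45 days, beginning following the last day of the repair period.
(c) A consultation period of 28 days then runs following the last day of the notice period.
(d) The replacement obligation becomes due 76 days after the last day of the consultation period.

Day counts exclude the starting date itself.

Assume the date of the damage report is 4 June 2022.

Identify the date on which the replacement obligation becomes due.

The last day of the repair period: 46 calendar days after 4 June 2022 is 20 July 2022.
Adding 45 calendar days to 20 July 2022 gives 3 September 2022, which is the last day of the notice period.
The last day of the consultation period: 28 calendar days after 3 September 2022 is 1 October 2022.
The date on which the replacement obligation becomes due: 76 calendar days after 1 October 2022 is 16 December 2022.

16 December 2022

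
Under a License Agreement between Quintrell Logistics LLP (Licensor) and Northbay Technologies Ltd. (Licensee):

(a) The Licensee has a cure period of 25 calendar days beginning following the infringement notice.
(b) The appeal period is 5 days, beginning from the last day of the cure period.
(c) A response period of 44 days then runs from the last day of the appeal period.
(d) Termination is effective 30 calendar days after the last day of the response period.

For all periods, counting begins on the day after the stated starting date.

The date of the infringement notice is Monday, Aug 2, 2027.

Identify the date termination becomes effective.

The last day of the cure period: Aug 2, 2027 + 25 days = Aug 27, 2027.
The last day of the appeal period: 5 calendar days after Aug 27, 2027 is Sep 1, 2027.
The last day of the response period: 44 calendar days after Sep 1, 2027 is Oct 15, 2027.
Adding 30 calendar days to Oct 15, 2027 gives Nov 14, 2027, which is the date termination becomes effective.

Nov 14, 2027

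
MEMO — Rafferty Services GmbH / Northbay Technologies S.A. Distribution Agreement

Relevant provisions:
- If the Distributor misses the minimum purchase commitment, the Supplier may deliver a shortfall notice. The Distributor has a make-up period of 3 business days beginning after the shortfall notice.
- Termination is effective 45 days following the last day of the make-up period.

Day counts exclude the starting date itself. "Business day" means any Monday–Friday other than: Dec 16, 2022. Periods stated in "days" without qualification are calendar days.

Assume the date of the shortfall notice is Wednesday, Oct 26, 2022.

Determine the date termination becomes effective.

Dec 15, 2022

From Wednesday, Oct 26, 2022, 3 business days (Oct 27, Oct 28, Oct 31, skipping weekends) brings us to Monday, Oct 31, 2022, which is the last day of the make-up period.
The date termination becomes effective: 45 calendar days after Oct 31, 2022 is Dec 15, 2022.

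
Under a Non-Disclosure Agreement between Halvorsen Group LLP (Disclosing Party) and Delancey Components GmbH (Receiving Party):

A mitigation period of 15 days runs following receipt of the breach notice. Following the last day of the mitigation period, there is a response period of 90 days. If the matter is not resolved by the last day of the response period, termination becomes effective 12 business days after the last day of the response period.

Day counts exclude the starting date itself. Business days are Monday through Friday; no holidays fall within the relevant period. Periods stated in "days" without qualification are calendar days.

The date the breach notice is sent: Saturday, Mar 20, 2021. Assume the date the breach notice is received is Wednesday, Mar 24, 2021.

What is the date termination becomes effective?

The last day of the mitigation period: 15 calendar days after Mar 24, 2021 is Apr 8, 2021.
The last day of the response period: Apr 8, 2021 + 90 days = Jul 7, 2021.
The date termination becomes effective: counting 12 business days from Wednesday, Jul 7, 2021 (Jul 8, Jul 9, Jul 12, Jul 13, …, Jul 21, Jul 22, Jul 23, skipping weekends) reaches Friday, Jul 23, 2021.

Jul 23, 2021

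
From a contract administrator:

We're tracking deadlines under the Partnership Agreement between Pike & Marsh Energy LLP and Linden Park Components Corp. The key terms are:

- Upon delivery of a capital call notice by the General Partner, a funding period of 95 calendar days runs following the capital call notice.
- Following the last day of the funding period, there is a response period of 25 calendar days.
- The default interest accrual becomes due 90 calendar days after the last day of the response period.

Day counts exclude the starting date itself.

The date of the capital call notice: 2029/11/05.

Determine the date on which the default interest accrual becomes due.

2030/06/03

Adding 95 calendar days to 2029/11/05 gives 2030/02/08, which is the last day of the funding period.
Adding 25 calendar days to 2030/02/08 gives 2030/03/05, which is the last day of the response period.
The date on which the default interest accrual becomes due: 2030/03/05 + 90 days = 2030/06/03.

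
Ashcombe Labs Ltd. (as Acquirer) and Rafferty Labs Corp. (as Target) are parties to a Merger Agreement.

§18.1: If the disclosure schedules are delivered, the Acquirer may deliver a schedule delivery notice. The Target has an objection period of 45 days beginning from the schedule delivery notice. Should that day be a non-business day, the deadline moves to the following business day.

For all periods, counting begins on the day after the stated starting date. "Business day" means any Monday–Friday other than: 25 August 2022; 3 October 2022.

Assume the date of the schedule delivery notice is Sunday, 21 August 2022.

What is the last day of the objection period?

The last day of the objection period: 45 calendar days after 21 August 2022 is 5 October 2022. 5 October 2022 is a Wednesday and is not a listed holiday, so no roll-forward applies.

5 October 2022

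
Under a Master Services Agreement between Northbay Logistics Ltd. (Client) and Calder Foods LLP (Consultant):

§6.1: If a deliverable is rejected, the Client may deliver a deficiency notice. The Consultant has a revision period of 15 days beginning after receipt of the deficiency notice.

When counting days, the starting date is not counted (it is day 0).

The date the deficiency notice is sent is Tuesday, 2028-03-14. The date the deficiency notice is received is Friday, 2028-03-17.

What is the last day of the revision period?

2028-04-01

The last day of the revision period: 15 calendar days after 2028-03-17 is 2028-04-01.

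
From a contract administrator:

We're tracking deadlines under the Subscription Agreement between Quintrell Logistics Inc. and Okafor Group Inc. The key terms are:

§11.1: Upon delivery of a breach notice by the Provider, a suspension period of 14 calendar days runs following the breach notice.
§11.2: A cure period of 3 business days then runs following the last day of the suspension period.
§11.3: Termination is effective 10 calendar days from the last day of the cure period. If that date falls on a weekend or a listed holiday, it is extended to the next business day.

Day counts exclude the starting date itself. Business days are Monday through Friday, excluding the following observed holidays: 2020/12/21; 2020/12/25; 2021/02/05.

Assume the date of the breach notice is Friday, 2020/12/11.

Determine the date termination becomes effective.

2021/01/11

The last day of the suspension period: 14 calendar days after 2020/12/11 is 2020/12/25.
The last day of the cure period: counting 3 business days from Friday, 2020/12/25 (Dec 28, Dec 29, Dec 30, skipping weekends) reaches Wednesday, 2020/12/30.
The date termination becomes effective: 10 calendar days after 2020/12/30 is 2021/01/09. That falls on a Saturday, so it rolls to the next business day, Monday, 2021/01/11.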